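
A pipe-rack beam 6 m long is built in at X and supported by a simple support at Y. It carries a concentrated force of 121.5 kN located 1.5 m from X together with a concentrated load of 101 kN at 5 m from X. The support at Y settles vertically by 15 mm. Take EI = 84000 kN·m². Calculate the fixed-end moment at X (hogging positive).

Release the roller at Y. Primary structure: cantilever fixed at X.
Primary-structure tip deflection at Y by superposition:
  point load 121.5 at a = 1.5: Pa²(3L − a)/(6EI) = 751.8/EI
  point load 101 at a = 5: Pa²(3L − a)/(6EI) = 5471/EI
  δ_0 = 6223/EI
Flexibility coefficient — unit upward force at Y: δ_{YY} = L³/(3EI) = 72/EI.
With EI = 84000 kN·m²: δ_0 = 0.074079 m and δ_{YY} = 0.000857 m/kN.
Compatibility — the beam at Y must follow the support down by 0.015 m: δ_0 − R_Y·δ_{YY} = 0.015, so R_Y = (0.074079 − 0.015)/0.000857 = 68.93 kN.
Moment equilibrium about X: M_X = Σ(load moments about X) − R_Y·L = 687.2 − 68.93×6 = 273.7 kN·m.

M_X = 273.7 kN·m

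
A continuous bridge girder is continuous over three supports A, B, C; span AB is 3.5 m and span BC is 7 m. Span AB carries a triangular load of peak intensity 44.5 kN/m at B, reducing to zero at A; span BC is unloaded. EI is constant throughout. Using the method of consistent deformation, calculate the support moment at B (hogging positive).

Release continuity at B by inserting a hinge; the redundant is the internal moment M_B. The primary structure is two simply-supported spans AB and BC.
End slopes at the hinge B, treating each span as simply supported:
  span AB: triangular load, peak 44.5: w₀L³/(45EI) = 42.4/EI
  relative rotation θ_0 = (42.4 + 0)/EI = 42.4/EI
A unit hogging moment at B produces rotation L₁/(3EI) + L₂/(3EI) = 3.5/EI.
Compatibility: M_B·(L₁+L₂)/(3EI) = θ_0, giving M_B = 12.11 kN·m (hogging).

M_B = 12.11 kN·m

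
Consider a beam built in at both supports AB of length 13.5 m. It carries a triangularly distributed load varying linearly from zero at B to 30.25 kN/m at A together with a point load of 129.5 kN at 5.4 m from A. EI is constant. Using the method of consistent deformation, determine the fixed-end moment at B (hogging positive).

Release both end moments; the primary structure is a simply-supported span AB with redundants M_A and M_B.
End rotations of the released simple span under the applied load (×1/EI):
  at A: triangular load, peak 30.25: w₀L³/(45EI) = 1654/EI
  at B: triangular load, peak 30.25: 7w₀L³/(360EI) = 1447/EI
  at A: point load 129.5 at a = 5.4: Pab(L + b)/(6LEI) = 1510/EI
  at B: point load 129.5 at a = 5.4: Pab(L + a)/(6LEI) = 1322/EI
  θ_A0 = 3164/EI,  θ_B0 = 2769/EI
Flexibility coefficients: a unit moment at one end gives L/(3EI) there and L/(6EI) at the far end, so f₁₁ = f₂₂ = 4.5/EI and f₁₂ = f₂₁ = 2.25/EI.
Compatibility — zero rotation at each built-in end:
  4.5 M_A + 2.25 M_B = 3164
  2.25 M_A + 4.5 M_B = 2769
Solving the pair gives M_A = 527.4 kN·m and M_B = 351.6 kN·m (hogging).

M_B = 351.6 kN·m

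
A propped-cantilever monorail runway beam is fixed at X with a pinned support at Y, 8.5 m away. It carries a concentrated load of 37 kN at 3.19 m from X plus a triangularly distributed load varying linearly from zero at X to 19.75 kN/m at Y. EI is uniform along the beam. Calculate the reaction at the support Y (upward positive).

R_Y = 53 kN

Release the roller at Y. Primary structure: cantilever fixed at X.
Deflection at Y on the released cantilever, summing each load's contribution:
  point load 37 at a = 3.19: Pa²(3L − a)/(6EI) = 1400/EI
  triangular load, peak 19.75 at the free end: 11w₀L⁴/(120EI) = 9450/EI
  δ_0 = 10850/EI
Tip deflection under a unit load at Y: L³/(3EI) = 204.7/EI.
The prop prevents deflection at Y: R_Y = δ_0/δ_{YY} = 10850/204.7 = 53 kN.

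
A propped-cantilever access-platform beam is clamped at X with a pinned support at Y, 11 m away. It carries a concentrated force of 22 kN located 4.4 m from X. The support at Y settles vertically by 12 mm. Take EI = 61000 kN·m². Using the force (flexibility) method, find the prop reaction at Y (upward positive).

Choose R_Y as the redundant. The primary structure is the cantilever fixed at X.
Primary-structure tip deflection at Y by superposition:
  point load 22 at a = 4.4: Pa²(3L − a)/(6EI) = 2030/EI
Flexibility coefficient — unit upward force at Y: δ_{YY} = L³/(3EI) = 443.7/EI.
With EI = 61000 kN·m²: δ_0 = 0.033282 m and δ_{YY} = 0.007273 m/kN.
Compatibility — the beam at Y must follow the support down by 0.012 m: δ_0 − R_Y·δ_{YY} = 0.012, so R_Y = (0.033282 − 0.012)/0.007273 = 2.926 kN.

R_Y = 2.926 kN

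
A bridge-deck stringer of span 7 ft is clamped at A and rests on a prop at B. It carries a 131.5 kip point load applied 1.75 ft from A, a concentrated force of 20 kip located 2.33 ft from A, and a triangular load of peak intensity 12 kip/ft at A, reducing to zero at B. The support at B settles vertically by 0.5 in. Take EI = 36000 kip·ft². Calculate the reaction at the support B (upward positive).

R_B = 9.536 kip

Take the reaction at B as the redundant and release it; the primary structure is a cantilever fixed at A.
Downward deflection at the released point B due to the loads:
  point load 131.5 at a = 1.75: Pa²(3L − a)/(6EI) = 1292/EI
  point load 20 at a = 2.33: Pa²(3L − a)/(6EI) = 337.9/EI
  triangular load, peak 12 at the fixed end: w₀L⁴/(30EI) = 960.4/EI
  δ_0 = 2590/EI
Tip deflection under a unit load at B: L³/(3EI) = 114.3/EI.
With EI = 36000 kip·ft²: δ_0 = 0.071953 ft and δ_{BB} = 0.003176 ft/kip.
Compatibility — the beam at B must follow the support down by 0.04167 ft: δ_0 − R_B·δ_{BB} = 0.04167, so R_B = (0.071953 − 0.04167)/0.003176 = 9.536 kip.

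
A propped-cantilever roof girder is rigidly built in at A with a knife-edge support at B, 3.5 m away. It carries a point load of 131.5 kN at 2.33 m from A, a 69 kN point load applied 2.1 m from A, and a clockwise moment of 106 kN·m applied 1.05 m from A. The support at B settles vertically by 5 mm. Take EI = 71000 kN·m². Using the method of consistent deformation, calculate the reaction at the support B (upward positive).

R_B = 96.16 kN

Release the roller at B. Primary structure: cantilever fixed at A.
Free-end deflection of the primary structure under the applied loading (downward +):
  point load 131.5 at a = 2.33: Pa²(3L − a)/(6EI) = 972.1/EI
  point load 69 at a = 2.1: Pa²(3L − a)/(6EI) = 426/EI
  clockwise couple 106 at a = 1.05: M₀a(2L − a)/(2EI) = 331.1/EI
  δ_0 = 1729/EI
Flexibility coefficient — unit upward force at B: δ_{BB} = L³/(3EI) = 14.29/EI.
With EI = 71000 kN·m²: δ_0 = 0.024355 m and δ_{BB} = 0.000201 m/kN.
Compatibility — the beam at B must follow the support down by 0.005 m: δ_0 − R_B·δ_{BB} = 0.005, so R_B = (0.024355 − 0.005)/0.000201 = 96.16 kN.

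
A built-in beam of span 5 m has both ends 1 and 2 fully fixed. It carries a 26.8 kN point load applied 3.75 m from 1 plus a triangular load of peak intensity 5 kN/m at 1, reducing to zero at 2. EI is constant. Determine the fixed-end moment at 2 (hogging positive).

M_2 = 23.01 kN·m

Release both end moments; the primary structure is a simply-supported span 12 with redundants M_1 and M_2.
End rotations of the released simple span under the applied load (×1/EI):
  at 1: point load 26.8 at a = 3.75: Pab(L + b)/(6LEI) = 26.17/EI
  at 2: point load 26.8 at a = 3.75: Pab(L + a)/(6LEI) = 36.64/EI
  at 1: triangular load, peak 5: w₀L³/(45EI) = 13.89/EI
  at 2: triangular load, peak 5: 7w₀L³/(360EI) = 12.15/EI
  θ_10 = 40.06/EI,  θ_20 = 48.79/EI
Flexibility coefficients: a unit moment at one end gives L/(3EI) there and L/(6EI) at the far end, so f₁₁ = f₂₂ = 1.667/EI and f₁₂ = f₂₁ = 0.8333/EI.
Compatibility — zero rotation at each built-in end:
  1.667 M_1 + 0.8333 M_2 = 40.06
  0.8333 M_1 + 1.667 M_2 = 48.79
Solving the pair gives M_1 = 12.53 kN·m and M_2 = 23.01 kN·m (hogging).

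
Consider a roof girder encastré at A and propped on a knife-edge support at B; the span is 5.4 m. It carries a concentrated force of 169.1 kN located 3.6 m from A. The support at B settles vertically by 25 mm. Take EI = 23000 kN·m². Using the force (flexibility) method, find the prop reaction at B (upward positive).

R_B = 76.73 kN

Take the reaction at B as the redundant and release it; the primary structure is a cantilever fixed at A.
Deflection at B on the released cantilever, summing each load's contribution:
  point load 169.1 at a = 3.6: Pa²(3L − a)/(6EI) = 4602/EI
Flexibility coefficient — unit upward force at B: δ_{BB} = L³/(3EI) = 52.49/EI.
With EI = 23000 kN·m²: δ_0 = 0.2001 m and δ_{BB} = 0.002282 m/kN.
Compatibility — the beam at B must follow the support down by 0.025 m: δ_0 − R_B·δ_{BB} = 0.025, so R_B = (0.2001 − 0.025)/0.002282 = 76.73 kN.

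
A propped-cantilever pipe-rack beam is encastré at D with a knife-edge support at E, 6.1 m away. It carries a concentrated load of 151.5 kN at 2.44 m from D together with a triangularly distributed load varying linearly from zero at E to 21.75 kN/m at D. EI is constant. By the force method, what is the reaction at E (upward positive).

R_E = 44.78 kN

Choose R_E as the redundant. The primary structure is the cantilever fixed at D.
Primary-structure tip deflection at E by superposition:
  point load 151.5 at a = 2.44: Pa²(3L − a)/(6EI) = 2384/EI
  triangular load, peak 21.75 at the fixed end: w₀L⁴/(30EI) = 1004/EI
  δ_0 = 3388/EI
Flexibility coefficient — unit upward force at E: δ_{EE} = L³/(3EI) = 75.66/EI.
Compatibility at E: δ_0 − R_E·δ_{EE} = 0, so R_E = 3388/75.66 = 44.78 kN.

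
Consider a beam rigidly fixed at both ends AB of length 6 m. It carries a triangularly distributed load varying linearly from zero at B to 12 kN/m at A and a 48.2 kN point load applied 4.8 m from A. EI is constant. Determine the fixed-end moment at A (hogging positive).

M_A = 30.85 kN·m

Release both end moments; the primary structure is a simply-supported span AB with redundants M_A and M_B.
On the primary (simply-supported) span, the end slopes from the loading are:
  at A: triangular load, peak 12: w₀L³/(45EI) = 57.6/EI
  at B: triangular load, peak 12: 7w₀L³/(360EI) = 50.4/EI
  at A: point load 48.2 at a = 4.8: Pab(L + b)/(6LEI) = 55.53/EI
  at B: point load 48.2 at a = 4.8: Pab(L + a)/(6LEI) = 83.29/EI
  θ_A0 = 113.1/EI,  θ_B0 = 133.7/EI
Flexibility coefficients: a unit moment at one end gives L/(3EI) there and L/(6EI) at the far end, so f₁₁ = f₂₂ = 2/EI and f₁₂ = f₂₁ = 1/EI.
Compatibility — zero rotation at each built-in end:
  2 M_A + 1 M_B = 113.1
  1 M_A + 2 M_B = 133.7
Solving the pair gives M_A = 30.85 kN·m and M_B = 51.42 kN·m (hogging).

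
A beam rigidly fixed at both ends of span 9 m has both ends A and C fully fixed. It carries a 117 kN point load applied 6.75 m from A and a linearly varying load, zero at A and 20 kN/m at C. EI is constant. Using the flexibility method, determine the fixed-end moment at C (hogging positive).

M_C = 229.1 kN·m

Take the two fixed-end moments M_A, M_C as redundants; the released structure is the simple span AC.
On the primary (simply-supported) span, the end slopes from the loading are:
  at A: point load 117 at a = 6.75: Pab(L + b)/(6LEI) = 370.2/EI
  at C: point load 117 at a = 6.75: Pab(L + a)/(6LEI) = 518.3/EI
  at A: triangular load, peak 20: 7w₀L³/(360EI) = 283.5/EI
  at C: triangular load, peak 20: w₀L³/(45EI) = 324/EI
  θ_A0 = 653.7/EI,  θ_C0 = 842.3/EI
Flexibility coefficients: a unit moment at one end gives L/(3EI) there and L/(6EI) at the far end, so f₁₁ = f₂₂ = 3/EI and f₁₂ = f₂₁ = 1.5/EI.
Compatibility — zero rotation at each built-in end:
  3 M_A + 1.5 M_C = 653.7
  1.5 M_A + 3 M_C = 842.3
Solving the pair gives M_A = 103.4 kN·m and M_C = 229.1 kN·m (hogging).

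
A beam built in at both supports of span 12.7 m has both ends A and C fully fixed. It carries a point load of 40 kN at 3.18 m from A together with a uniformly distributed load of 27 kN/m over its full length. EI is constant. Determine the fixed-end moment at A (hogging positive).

Release both end moments; the primary structure is a simply-supported span AC with redundants M_A and M_C.
End rotations of the released simple span under the applied load (×1/EI):
  at A: point load 40 at a = 3.18: Pab(L + b)/(6LEI) = 353.1/EI
  at C: point load 40 at a = 3.18: Pab(L + a)/(6LEI) = 252.4/EI
  at A: UDL 27: wL³/(24EI) = 2304/EI
  at C: UDL 27: wL³/(24EI) = 2304/EI
  θ_A0 = 2658/EI,  θ_C0 = 2557/EI
Flexibility coefficients: a unit moment at one end gives L/(3EI) there and L/(6EI) at the far end, so f₁₁ = f₂₂ = 4.233/EI and f₁₂ = f₂₁ = 2.117/EI.
Compatibility — zero rotation at each built-in end:
  4.233 M_A + 2.117 M_C = 2658
  2.117 M_A + 4.233 M_C = 2557
Solving the pair gives M_A = 434.4 kN·m and M_C = 386.8 kN·m (hogging).

M_A = 434.4 kN·m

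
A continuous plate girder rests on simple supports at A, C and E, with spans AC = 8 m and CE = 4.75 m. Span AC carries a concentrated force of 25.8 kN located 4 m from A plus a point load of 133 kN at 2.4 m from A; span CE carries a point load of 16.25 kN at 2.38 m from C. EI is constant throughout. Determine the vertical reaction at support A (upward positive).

R_A = 90.9 kN

Take M_C as the redundant. Released structure: two simple spans AC and CE with a hinge at C.
Discontinuity in slope at C on the released structure — sum the simple-span end rotations:
  span AC: point load 25.8 at a = 4: Pab(L + a)/(6LEI) = 103.2/EI
  span AC: point load 133 at a = 2.4: Pab(L + a)/(6LEI) = 387.3/EI
  span CE: point load 16.25 at a = 2.38: Pab(L + b)/(6LEI) = 22.9/EI
  relative rotation θ_0 = (490.5 + 22.9)/EI = 513.4/EI
A unit hogging moment at C produces rotation L₁/(3EI) + L₂/(3EI) = 4.25/EI.
Slope continuity at C: θ_0 = M_C·4.25/EI, so M_C = 513.4/4.25 = 120.8 kN·m (hogging).
Span AC, ΣM about A with M_C applied at C: R_C^{AC}·8 = 422.4 + 120.8, so R_C^{AC} = 67.9 kN and R_A = 158.8 − 67.9 = 90.9 kN.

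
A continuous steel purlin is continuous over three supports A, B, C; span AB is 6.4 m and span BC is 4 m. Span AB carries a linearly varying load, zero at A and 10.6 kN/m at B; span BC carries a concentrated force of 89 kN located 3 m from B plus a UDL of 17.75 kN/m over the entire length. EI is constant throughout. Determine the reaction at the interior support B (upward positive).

Insert a hinge at B; M_B is the redundant, and each span becomes simply supported.
Rotations at B on the released spans (each span's end-slope, ×1/EI):
  span AB: triangular load, peak 10.6: w₀L³/(45EI) = 61.75/EI
  span BC: point load 89 at a = 3: Pab(L + b)/(6LEI) = 55.62/EI
  span BC: UDL 17.75: wL³/(24EI) = 47.33/EI
  relative rotation θ_0 = (61.75 + 103)/EI = 164.7/EI
A unit hogging moment at B produces rotation L₁/(3EI) + L₂/(3EI) = 3.467/EI.
Compatibility: M_B·(L₁+L₂)/(3EI) = θ_0, giving M_B = 47.51 kN·m (hogging).
Span AB, ΣM about A with M_B applied at B: R_B^{AB}·6.4 = 144.7 + 47.51, so R_B^{AB} = 30.04 kN and R_A = 33.92 − 30.04 = 3.883 kN.
Span BC, ΣM about C: R_B^{BC}·4 = 231 + 47.51, so R_B^{BC} = 69.63 kN and R_C = 160 − 69.63 = 90.37 kN.
R_B = 30.04 + 69.63 = 99.67 kN.

R_B = 99.67 kN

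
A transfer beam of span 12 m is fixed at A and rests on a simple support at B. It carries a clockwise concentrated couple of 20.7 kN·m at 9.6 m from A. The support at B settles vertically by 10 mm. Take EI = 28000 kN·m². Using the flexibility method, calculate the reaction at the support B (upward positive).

Remove the prop at B; the released (primary) structure is a cantilever built in at A.
Deflection at B on the released cantilever, summing each load's contribution:
  clockwise couple 20.7 at a = 9.6: M₀a(2L − a)/(2EI) = 1431/EI
Tip deflection under a unit load at B: L³/(3EI) = 576/EI.
With EI = 28000 kN·m²: δ_0 = 0.051099 m and δ_{BB} = 0.020571 m/kN.
Compatibility — the beam at B must follow the support down by 0.01 m: δ_0 − R_B·δ_{BB} = 0.01, so R_B = (0.051099 − 0.01)/0.020571 = 1.998 kN.

R_B = 1.998 kN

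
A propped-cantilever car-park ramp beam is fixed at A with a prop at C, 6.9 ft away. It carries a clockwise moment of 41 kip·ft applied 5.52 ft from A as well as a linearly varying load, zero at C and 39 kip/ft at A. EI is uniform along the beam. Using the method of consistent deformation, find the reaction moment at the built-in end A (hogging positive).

M_A = 105.7 kip·ft

Take the reaction at C as the redundant and release it; the primary structure is a cantilever fixed at A.
Deflection at C on the released cantilever, summing each load's contribution:
  clockwise couple 41 at a = 5.52: M₀a(2L − a)/(2EI) = 937/EI
  triangular load, peak 39 at the fixed end: w₀L⁴/(30EI) = 2947/EI
  δ_0 = 3884/EI
Flexibility coefficient — unit upward force at C: δ_{CC} = L³/(3EI) = 109.5/EI.
Compatibility at C: δ_0 − R_C·δ_{CC} = 0, so R_C = 3884/109.5 = 35.47 kip.
Moment equilibrium about A: M_A = Σ(load moments about A) − R_C·L = 350.5 − 35.47×6.9 = 105.7 kip·ft.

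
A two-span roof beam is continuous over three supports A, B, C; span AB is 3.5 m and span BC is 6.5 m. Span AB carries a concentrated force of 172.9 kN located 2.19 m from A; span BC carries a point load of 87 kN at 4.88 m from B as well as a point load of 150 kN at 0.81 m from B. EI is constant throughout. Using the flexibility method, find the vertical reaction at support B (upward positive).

R_B = 326.3 kN

Take M_B as the redundant. Released structure: two simple spans AB and BC with a hinge at B.
Rotations at B on the released spans (each span's end-slope, ×1/EI):
  span AB: point load 172.9 at a = 2.19: Pab(L + a)/(6LEI) = 134.4/EI
  span BC: point load 87 at a = 4.88: Pab(L + b)/(6LEI) = 143.2/EI
  span BC: point load 150 at a = 0.81: Pab(L + b)/(6LEI) = 216.1/EI
  relative rotation θ_0 = (134.4 + 359.3)/EI = 493.7/EI
A unit hogging moment at B produces rotation L₁/(3EI) + L₂/(3EI) = 3.333/EI.
Slope continuity at B: θ_0 = M_B·3.333/EI, so M_B = 493.7/3.333 = 148.1 kN·m (hogging).
Span AB, ΣM about A with M_B applied at B: R_B^{AB}·3.5 = 378.7 + 148.1, so R_B^{AB} = 150.5 kN and R_A = 172.9 − 150.5 = 22.4 kN.
Span BC, ΣM about C: R_B^{BC}·6.5 = 994.4 + 148.1, so R_B^{BC} = 175.8 kN and R_C = 237 − 175.8 = 61.22 kN.
R_B = 150.5 + 175.8 = 326.3 kN.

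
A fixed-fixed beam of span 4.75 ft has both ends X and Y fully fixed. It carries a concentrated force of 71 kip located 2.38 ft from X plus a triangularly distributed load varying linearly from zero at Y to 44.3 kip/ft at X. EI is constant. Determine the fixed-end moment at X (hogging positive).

M_X = 92.04 kip·ft

Take the two fixed-end moments M_X, M_Y as redundants; the released structure is the simple span XY.
On the primary (simply-supported) span, the end slopes from the loading are:
  at X: point load 71 at a = 2.38: Pab(L + b)/(6LEI) = 100.1/EI
  at Y: point load 71 at a = 2.38: Pab(L + a)/(6LEI) = 100.2/EI
  at X: triangular load, peak 44.3: w₀L³/(45EI) = 105.5/EI
  at Y: triangular load, peak 44.3: 7w₀L³/(360EI) = 92.32/EI
  θ_X0 = 205.6/EI,  θ_Y0 = 192.5/EI
Flexibility coefficients: a unit moment at one end gives L/(3EI) there and L/(6EI) at the far end, so f₁₁ = f₂₂ = 1.583/EI and f₁₂ = f₂₁ = 0.7917/EI.
Compatibility — zero rotation at each built-in end:
  1.583 M_X + 0.7917 M_Y = 205.6
  0.7917 M_X + 1.583 M_Y = 192.5
Solving the pair gives M_X = 92.04 kip·ft and M_Y = 75.56 kip·ft (hogging).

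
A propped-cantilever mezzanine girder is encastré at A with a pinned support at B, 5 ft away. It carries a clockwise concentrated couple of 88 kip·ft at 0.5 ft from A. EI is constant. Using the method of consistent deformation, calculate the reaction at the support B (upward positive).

Choose R_B as the redundant. The primary structure is the cantilever fixed at A.
Downward deflection at the released point B due to the loads:
  clockwise couple 88 at a = 0.5: M₀a(2L − a)/(2EI) = 209/EI
Flexibility coefficient — unit upward force at B: δ_{BB} = L³/(3EI) = 41.67/EI.
Compatibility at B: δ_0 − R_B·δ_{BB} = 0, so R_B = 209/41.67 = 5.016 kip.

R_B = 5.016 kip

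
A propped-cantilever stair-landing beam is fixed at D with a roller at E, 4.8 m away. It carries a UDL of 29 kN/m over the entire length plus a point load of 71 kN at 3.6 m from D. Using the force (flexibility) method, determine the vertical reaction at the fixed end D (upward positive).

R_D = 113.1 kN

Choose R_E as the redundant. The primary structure is the cantilever fixed at D.
Primary-structure tip deflection at E by superposition:
  UDL 29: wL⁴/(8EI) = 1924/EI
  point load 71 at a = 3.6: Pa²(3L − a)/(6EI) = 1656/EI
  δ_0 = 3581/EI
Flexibility coefficient — unit upward force at E: δ_{EE} = L³/(3EI) = 36.86/EI.
Compatibility at E: δ_0 − R_E·δ_{EE} = 0, so R_E = 3581/36.86 = 97.13 kN.
Vertical equilibrium: R_D = ΣP − R_E = 210.2 − 97.13 = 113.1 kN.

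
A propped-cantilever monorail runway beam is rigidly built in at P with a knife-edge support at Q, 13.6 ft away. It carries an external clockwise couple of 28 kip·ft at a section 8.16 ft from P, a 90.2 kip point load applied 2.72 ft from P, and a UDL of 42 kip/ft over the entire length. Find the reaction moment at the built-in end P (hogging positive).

M_P = 1140 kip·ft

Choose R_Q as the redundant. The primary structure is the cantilever fixed at P.
Free-end deflection of the primary structure under the applied loading (downward +):
  clockwise couple 28 at a = 8.16: M₀a(2L − a)/(2EI) = 2175/EI
  point load 90.2 at a = 2.72: Pa²(3L − a)/(6EI) = 4235/EI
  UDL 42: wL⁴/(8EI) = 179604/EI
  δ_0 = 186014/EI
Tip deflection under a unit load at Q: L³/(3EI) = 838.5/EI.
The prop prevents deflection at Q: R_Q = δ_0/δ_{QQ} = 186014/838.5 = 221.8 kip.
Moment equilibrium about P: M_P = Σ(load moments about P) − R_Q·L = 4158 − 221.8×13.6 = 1140 kip·ft.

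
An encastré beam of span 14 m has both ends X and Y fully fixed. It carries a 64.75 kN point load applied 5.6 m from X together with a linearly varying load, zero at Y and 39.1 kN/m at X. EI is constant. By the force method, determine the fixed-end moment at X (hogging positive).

Take the two fixed-end moments M_X, M_Y as redundants; the released structure is the simple span XY.
End rotations of the released simple span under the applied load (×1/EI):
  at X: point load 64.75 at a = 5.6: Pab(L + b)/(6LEI) = 812.2/EI
  at Y: point load 64.75 at a = 5.6: Pab(L + a)/(6LEI) = 710.7/EI
  at X: triangular load, peak 39.1: w₀L³/(45EI) = 2384/EI
  at Y: triangular load, peak 39.1: 7w₀L³/(360EI) = 2086/EI
  θ_X0 = 3196/EI,  θ_Y0 = 2797/EI
Flexibility coefficients: a unit moment at one end gives L/(3EI) there and L/(6EI) at the far end, so f₁₁ = f₂₂ = 4.667/EI and f₁₂ = f₂₁ = 2.333/EI.
Compatibility — zero rotation at each built-in end:
  4.667 M_X + 2.333 M_Y = 3196
  2.333 M_X + 4.667 M_Y = 2797
Solving the pair gives M_X = 513.7 kN·m and M_Y = 342.5 kN·m (hogging).

M_X = 513.7 kN·m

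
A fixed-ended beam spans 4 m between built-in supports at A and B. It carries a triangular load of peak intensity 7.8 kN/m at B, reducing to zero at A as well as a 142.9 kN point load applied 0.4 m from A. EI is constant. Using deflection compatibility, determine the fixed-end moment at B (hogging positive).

Release both end moments; the primary structure is a simply-supported span AB with redundants M_A and M_B.
Simple-span end rotations at A and B under the given loads:
  at A: triangular load, peak 7.8: 7w₀L³/(360EI) = 9.707/EI
  at B: triangular load, peak 7.8: w₀L³/(45EI) = 11.09/EI
  at A: point load 142.9 at a = 0.4: Pab(L + b)/(6LEI) = 65.16/EI
  at B: point load 142.9 at a = 0.4: Pab(L + a)/(6LEI) = 37.73/EI
  θ_A0 = 74.87/EI,  θ_B0 = 48.82/EI
Flexibility coefficients: a unit moment at one end gives L/(3EI) there and L/(6EI) at the far end, so f₁₁ = f₂₂ = 1.333/EI and f₁₂ = f₂₁ = 0.6667/EI.
Compatibility — zero rotation at each built-in end:
  1.333 M_A + 0.6667 M_B = 74.87
  0.6667 M_A + 1.333 M_B = 48.82
Solving the pair gives M_A = 50.46 kN·m and M_B = 11.38 kN·m (hogging).

M_B = 11.38 kN·m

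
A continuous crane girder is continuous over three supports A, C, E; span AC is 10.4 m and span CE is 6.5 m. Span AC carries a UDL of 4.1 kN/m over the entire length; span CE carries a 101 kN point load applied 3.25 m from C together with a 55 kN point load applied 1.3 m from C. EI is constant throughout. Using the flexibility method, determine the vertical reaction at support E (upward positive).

R_E = 45.92 kN

Take M_C as the redundant. Released structure: two simple spans AC and CE with a hinge at C.
End slopes at the hinge C, treating each span as simply supported:
  span AC: UDL 4.1: wL³/(24EI) = 192.2/EI
  span CE: point load 101 at a = 3.25: Pab(L + b)/(6LEI) = 266.7/EI
  span CE: point load 55 at a = 1.3: Pab(L + b)/(6LEI) = 111.5/EI
  relative rotation θ_0 = (192.2 + 378.2)/EI = 570.4/EI
A unit hogging moment at C produces rotation L₁/(3EI) + L₂/(3EI) = 5.633/EI.
Slope continuity at C: θ_0 = M_C·5.633/EI, so M_C = 570.4/5.633 = 101.3 kN·m (hogging).
Span CE, ΣM about E: R_C^{CE}·6.5 = 614.2 + 101.3, so R_C^{CE} = 110.1 kN and R_E = 156 − 110.1 = 45.92 kN.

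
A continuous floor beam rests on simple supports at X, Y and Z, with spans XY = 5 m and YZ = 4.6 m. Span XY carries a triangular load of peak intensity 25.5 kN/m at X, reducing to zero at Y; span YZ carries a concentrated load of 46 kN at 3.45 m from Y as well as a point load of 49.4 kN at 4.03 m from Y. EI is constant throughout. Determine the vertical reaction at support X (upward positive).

Take M_Y as the redundant. Released structure: two simple spans XY and YZ with a hinge at Y.
Rotations at Y on the released spans (each span's end-slope, ×1/EI):
  span XY: triangular load, peak 25.5: 7w₀L³/(360EI) = 61.98/EI
  span YZ: point load 46 at a = 3.45: Pab(L + b)/(6LEI) = 38.02/EI
  span YZ: point load 49.4 at a = 4.03: Pab(L + b)/(6LEI) = 21.26/EI
  relative rotation θ_0 = (61.98 + 59.28)/EI = 121.3/EI
A unit hogging moment at Y produces rotation L₁/(3EI) + L₂/(3EI) = 3.2/EI.
Compatibility: M_Y·(L₁+L₂)/(3EI) = θ_0, giving M_Y = 37.89 kN·m (hogging).
Span XY, ΣM about X with M_Y applied at Y: R_Y^{XY}·5 = 106.2 + 37.89, so R_Y^{XY} = 28.83 kN and R_X = 63.75 − 28.83 = 34.92 kN.

R_X = 34.92 kN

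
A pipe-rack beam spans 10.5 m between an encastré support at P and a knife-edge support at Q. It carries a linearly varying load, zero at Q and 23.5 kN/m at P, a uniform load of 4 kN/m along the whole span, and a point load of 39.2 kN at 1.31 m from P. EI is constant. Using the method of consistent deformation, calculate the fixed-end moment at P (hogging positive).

Remove the prop at Q; the released (primary) structure is a cantilever built in at P.
Deflection at Q on the released cantilever, summing each load's contribution:
  triangular load, peak 23.5 at the fixed end: w₀L⁴/(30EI) = 9521/EI
  UDL 4: wL⁴/(8EI) = 6078/EI
  point load 39.2 at a = 1.31: Pa²(3L − a)/(6EI) = 338.5/EI
  δ_0 = 15937/EI
Flexibility coefficient — unit upward force at Q: δ_{QQ} = L³/(3EI) = 385.9/EI.
Compatibility at Q: δ_0 − R_Q·δ_{QQ} = 0, so R_Q = 15937/385.9 = 41.3 kN.
Moment equilibrium about P: M_P = Σ(load moments about P) − R_Q·L = 703.7 − 41.3×10.5 = 270 kN·m.

M_P = 270 kN·m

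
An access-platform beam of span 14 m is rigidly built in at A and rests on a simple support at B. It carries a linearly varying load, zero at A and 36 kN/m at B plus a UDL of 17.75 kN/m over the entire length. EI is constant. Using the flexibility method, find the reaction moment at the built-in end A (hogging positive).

M_A = 846.5 kN·m

Remove the prop at B; the released (primary) structure is a cantilever built in at A.
Free-end deflection of the primary structure under the applied loading (downward +):
  triangular load, peak 36 at the free end: 11w₀L⁴/(120EI) = 126773/EI
  UDL 17.75: wL⁴/(8EI) = 85236/EI
  δ_0 = 212008/EI
Tip deflection under a unit load at B: L³/(3EI) = 914.7/EI.
Compatibility at B: δ_0 − R_B·δ_{BB} = 0, so R_B = 212008/914.7 = 231.8 kN.
Moment equilibrium about A: M_A = Σ(load moments about A) − R_B·L = 4092 − 231.8×14 = 846.5 kN·m.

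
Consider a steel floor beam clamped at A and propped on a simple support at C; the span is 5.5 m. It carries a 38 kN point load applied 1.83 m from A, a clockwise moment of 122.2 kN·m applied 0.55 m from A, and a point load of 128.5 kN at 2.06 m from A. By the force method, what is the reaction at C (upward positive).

R_C = 35.61 kN

Remove the prop at C; the released (primary) structure is a cantilever built in at A.
Downward deflection at the released point C due to the loads:
  point load 38 at a = 1.83: Pa²(3L − a)/(6EI) = 311.1/EI
  clockwise couple 122.2 at a = 0.55: M₀a(2L − a)/(2EI) = 351.2/EI
  point load 128.5 at a = 2.06: Pa²(3L − a)/(6EI) = 1312/EI
  δ_0 = 1975/EI
Flexibility coefficient — unit upward force at C: δ_{CC} = L³/(3EI) = 55.46/EI.
Compatibility at C: δ_0 − R_C·δ_{CC} = 0, so R_C = 1975/55.46 = 35.61 kN.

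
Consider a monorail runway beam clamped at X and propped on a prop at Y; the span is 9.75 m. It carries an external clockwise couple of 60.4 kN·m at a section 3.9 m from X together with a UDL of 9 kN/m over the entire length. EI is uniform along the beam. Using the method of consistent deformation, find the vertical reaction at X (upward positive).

R_X = 48.9 kN

Remove the prop at Y; the released (primary) structure is a cantilever built in at X.
Primary-structure tip deflection at Y by superposition:
  clockwise couple 60.4 at a = 3.9: M₀a(2L − a)/(2EI) = 1837/EI
  UDL 9: wL⁴/(8EI) = 10166/EI
  δ_0 = 12004/EI
Tip deflection under a unit load at Y: L³/(3EI) = 309/EI.
Compatibility at Y: δ_0 − R_Y·δ_{YY} = 0, so R_Y = 12004/309 = 38.85 kN.
Vertical equilibrium: R_X = ΣP − R_Y = 87.75 − 38.85 = 48.9 kN.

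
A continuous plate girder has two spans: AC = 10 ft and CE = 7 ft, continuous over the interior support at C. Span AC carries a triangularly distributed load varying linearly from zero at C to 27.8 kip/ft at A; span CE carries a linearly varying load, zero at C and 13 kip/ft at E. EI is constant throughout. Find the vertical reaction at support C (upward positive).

R_C = 88.38 kip

Insert a hinge at C; M_C is the redundant, and each span becomes simply supported.
Discontinuity in slope at C on the released structure — sum the simple-span end rotations:
  span AC: triangular load, peak 27.8: 7w₀L³/(360EI) = 540.6/EI
  span CE: triangular load, peak 13: 7w₀L³/(360EI) = 86.7/EI
  relative rotation θ_0 = (540.6 + 86.7)/EI = 627.3/EI
A unit hogging moment at C produces rotation L₁/(3EI) + L₂/(3EI) = 5.667/EI.
Compatibility: M_C·(L₁+L₂)/(3EI) = θ_0, giving M_C = 110.7 kip·ft (hogging).
Span AC, ΣM about A with M_C applied at C: R_C^{AC}·10 = 463.3 + 110.7, so R_C^{AC} = 57.4 kip and R_A = 139 − 57.4 = 81.6 kip.
Span CE, ΣM about E: R_C^{CE}·7 = 106.2 + 110.7, so R_C^{CE} = 30.98 kip and R_E = 45.5 − 30.98 = 14.52 kip.
R_C = 57.4 + 30.98 = 88.38 kip.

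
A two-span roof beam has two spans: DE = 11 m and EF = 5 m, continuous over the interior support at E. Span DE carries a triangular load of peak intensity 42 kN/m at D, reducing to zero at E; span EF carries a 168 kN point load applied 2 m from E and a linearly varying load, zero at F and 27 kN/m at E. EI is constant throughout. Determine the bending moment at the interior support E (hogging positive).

M_E = 268.3 kN·m

Insert a hinge at E; M_E is the redundant, and each span becomes simply supported.
Rotations at E on the released spans (each span's end-slope, ×1/EI):
  span DE: triangular load, peak 42: 7w₀L³/(360EI) = 1087/EI
  span EF: point load 168 at a = 2: Pab(L + b)/(6LEI) = 268.8/EI
  span EF: triangular load, peak 27: w₀L³/(45EI) = 75/EI
  relative rotation θ_0 = (1087 + 343.8)/EI = 1431/EI
A unit hogging moment at E produces rotation L₁/(3EI) + L₂/(3EI) = 5.333/EI.
Slope continuity at E: θ_0 = M_E·5.333/EI, so M_E = 1431/5.333 = 268.3 kN·m (hogging).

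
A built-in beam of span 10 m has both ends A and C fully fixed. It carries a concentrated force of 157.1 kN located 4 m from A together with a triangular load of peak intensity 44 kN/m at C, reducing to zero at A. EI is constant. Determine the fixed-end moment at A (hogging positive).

M_A = 372.9 kN·m

Take the two fixed-end moments M_A, M_C as redundants; the released structure is the simple span AC.
On the primary (simply-supported) span, the end slopes from the loading are:
  at A: point load 157.1 at a = 4: Pab(L + b)/(6LEI) = 1005/EI
  at C: point load 157.1 at a = 4: Pab(L + a)/(6LEI) = 879.8/EI
  at A: triangular load, peak 44: 7w₀L³/(360EI) = 855.6/EI
  at C: triangular load, peak 44: w₀L³/(45EI) = 977.8/EI
  θ_A0 = 1861/EI,  θ_C0 = 1858/EI
Flexibility coefficients: a unit moment at one end gives L/(3EI) there and L/(6EI) at the far end, so f₁₁ = f₂₂ = 3.333/EI and f₁₂ = f₂₁ = 1.667/EI.
Compatibility — zero rotation at each built-in end:
  3.333 M_A + 1.667 M_C = 1861
  1.667 M_A + 3.333 M_C = 1858
Solving the pair gives M_A = 372.9 kN·m and M_C = 370.8 kN·m (hogging).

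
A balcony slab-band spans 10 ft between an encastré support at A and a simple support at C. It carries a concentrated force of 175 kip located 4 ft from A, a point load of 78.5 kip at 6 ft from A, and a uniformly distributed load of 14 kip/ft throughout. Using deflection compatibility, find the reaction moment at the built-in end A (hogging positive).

M_A = 642.9 kip·ft

Release the roller at C. Primary structure: cantilever fixed at A.
Deflection at C on the released cantilever, summing each load's contribution:
  point load 175 at a = 4: Pa²(3L − a)/(6EI) = 12133/EI
  point load 78.5 at a = 6: Pa²(3L − a)/(6EI) = 11304/EI
  UDL 14: wL⁴/(8EI) = 17500/EI
  δ_0 = 40937/EI
Flexibility coefficient — unit upward force at C: δ_{CC} = L³/(3EI) = 333.3/EI.
The prop prevents deflection at C: R_C = δ_0/δ_{CC} = 40937/333.3 = 122.8 kip.
Moment equilibrium about A: M_A = Σ(load moments about A) − R_C·L = 1871 − 122.8×10 = 642.9 kip·ft.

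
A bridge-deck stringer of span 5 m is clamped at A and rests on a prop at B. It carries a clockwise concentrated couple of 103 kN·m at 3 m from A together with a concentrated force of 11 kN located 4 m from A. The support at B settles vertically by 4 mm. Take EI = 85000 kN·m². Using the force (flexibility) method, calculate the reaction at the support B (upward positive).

R_B = 25.54 kN

Release the roller at B. Primary structure: cantilever fixed at A.
Deflection at B on the released cantilever, summing each load's contribution:
  clockwise couple 103 at a = 3: M₀a(2L − a)/(2EI) = 1082/EI
  point load 11 at a = 4: Pa²(3L − a)/(6EI) = 322.7/EI
  δ_0 = 1404/EI
Tip deflection under a unit load at B: L³/(3EI) = 41.67/EI.
With EI = 85000 kN·m²: δ_0 = 0.01652 m and δ_{BB} = 0.00049 m/kN.
Compatibility — the beam at B must follow the support down by 0.004 m: δ_0 − R_B·δ_{BB} = 0.004, so R_B = (0.01652 − 0.004)/0.00049 = 25.54 kN.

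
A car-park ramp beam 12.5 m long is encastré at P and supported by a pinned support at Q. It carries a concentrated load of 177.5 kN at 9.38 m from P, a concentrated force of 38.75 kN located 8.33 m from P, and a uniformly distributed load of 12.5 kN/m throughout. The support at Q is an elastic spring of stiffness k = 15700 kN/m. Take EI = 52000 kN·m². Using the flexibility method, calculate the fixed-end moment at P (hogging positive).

M_P = 587.7 kN·m

Choose R_Q as the redundant. The primary structure is the cantilever fixed at P.
Free-end deflection of the primary structure under the applied loading (downward +):
  point load 177.5 at a = 9.38: Pa²(3L − a)/(6EI) = 73193/EI
  point load 38.75 at a = 8.33: Pa²(3L − a)/(6EI) = 13072/EI
  UDL 12.5: wL⁴/(8EI) = 38147/EI
  δ_0 = 124412/EI
Tip deflection under a unit load at Q: L³/(3EI) = 651/EI.
With EI = 52000 kN·m²: δ_0 = 2.3925 m and δ_{QQ} = 0.01252 m/kN.
Compatibility — the spring shortens by R_Q/k under the reaction it provides: δ_0 − R_Q·δ_{QQ} = R_Q/k. With 1/k = 0.000064 m/kN, R_Q = δ_0 / (δ_{QQ} + 1/k) = 2.3925 / (0.01252 + 0.000064) = 190.1 kN.
Moment equilibrium about P: M_P = Σ(load moments about P) − R_Q·L = 2964 − 190.1×12.5 = 587.7 kN·m.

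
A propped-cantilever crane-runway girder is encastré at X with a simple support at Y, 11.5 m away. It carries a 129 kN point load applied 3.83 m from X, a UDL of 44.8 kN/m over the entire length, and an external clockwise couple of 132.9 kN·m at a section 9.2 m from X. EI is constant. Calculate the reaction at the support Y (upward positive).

R_Y = 228.9 kN

Choose R_Y as the redundant. The primary structure is the cantilever fixed at X.
Free-end deflection of the primary structure under the applied loading (downward +):
  point load 129 at a = 3.83: Pa²(3L − a)/(6EI) = 9673/EI
  UDL 44.8: wL⁴/(8EI) = 97944/EI
  clockwise couple 132.9 at a = 9.2: M₀a(2L − a)/(2EI) = 8436/EI
  δ_0 = 116054/EI
Tip deflection under a unit load at Y: L³/(3EI) = 507/EI.
The prop prevents deflection at Y: R_Y = δ_0/δ_{YY} = 116054/507 = 228.9 kN.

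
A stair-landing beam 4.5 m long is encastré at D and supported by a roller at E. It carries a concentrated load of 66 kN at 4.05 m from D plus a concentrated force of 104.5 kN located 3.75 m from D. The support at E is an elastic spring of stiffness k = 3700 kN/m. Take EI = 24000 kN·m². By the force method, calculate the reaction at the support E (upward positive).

R_E = 111 kN

Remove the prop at E; the released (primary) structure is a cantilever built in at D.
Deflection at E on the released cantilever, summing each load's contribution:
  point load 66 at a = 4.05: Pa²(3L − a)/(6EI) = 1705/EI
  point load 104.5 at a = 3.75: Pa²(3L − a)/(6EI) = 2388/EI
  δ_0 = 4093/EI
Tip deflection under a unit load at E: L³/(3EI) = 30.38/EI.
With EI = 24000 kN·m²: δ_0 = 0.17054 m and δ_{EE} = 0.001266 m/kN.
Compatibility — the spring shortens by R_E/k under the reaction it provides: δ_0 − R_E·δ_{EE} = R_E/k. With 1/k = 0.00027 m/kN, R_E = δ_0 / (δ_{EE} + 1/k) = 0.17054 / (0.001266 + 0.00027) = 111 kN.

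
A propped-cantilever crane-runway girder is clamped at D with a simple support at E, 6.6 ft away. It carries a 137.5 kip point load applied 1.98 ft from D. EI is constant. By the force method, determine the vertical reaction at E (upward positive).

Remove the prop at E; the released (primary) structure is a cantilever built in at D.
Primary-structure tip deflection at E by superposition:
  point load 137.5 at a = 1.98: Pa²(3L − a)/(6EI) = 1601/EI
Flexibility coefficient — unit upward force at E: δ_{EE} = L³/(3EI) = 95.83/EI.
The prop prevents deflection at E: R_E = δ_0/δ_{EE} = 1601/95.83 = 16.71 kip.

R_E = 16.71 kip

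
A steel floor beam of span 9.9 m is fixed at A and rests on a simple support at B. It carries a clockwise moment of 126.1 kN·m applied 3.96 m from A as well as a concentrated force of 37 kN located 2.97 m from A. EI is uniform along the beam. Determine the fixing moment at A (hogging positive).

M_A = 70.43 kN·m

Choose R_B as the redundant. The primary structure is the cantilever fixed at A.
Deflection at B on the released cantilever, summing each load's contribution:
  clockwise couple 126.1 at a = 3.96: M₀a(2L − a)/(2EI) = 3955/EI
  point load 37 at a = 2.97: Pa²(3L − a)/(6EI) = 1454/EI
  δ_0 = 5409/EI
Tip deflection under a unit load at B: L³/(3EI) = 323.4/EI.
The prop prevents deflection at B: R_B = δ_0/δ_{BB} = 5409/323.4 = 16.72 kN.
Moment equilibrium about A: M_A = Σ(load moments about A) − R_B·L = 236 − 16.72×9.9 = 70.43 kN·m.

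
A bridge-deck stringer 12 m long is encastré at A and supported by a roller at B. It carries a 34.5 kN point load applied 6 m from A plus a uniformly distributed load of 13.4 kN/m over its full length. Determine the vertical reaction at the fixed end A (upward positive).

R_A = 124.2 kN

Release the roller at B. Primary structure: cantilever fixed at A.
Deflection at B on the released cantilever, summing each load's contribution:
  point load 34.5 at a = 6: Pa²(3L − a)/(6EI) = 6210/EI
  UDL 13.4: wL⁴/(8EI) = 34733/EI
  δ_0 = 40943/EI
Flexibility coefficient — unit upward force at B: δ_{BB} = L³/(3EI) = 576/EI.
Compatibility at B: δ_0 − R_B·δ_{BB} = 0, so R_B = 40943/576 = 71.08 kN.
Vertical equilibrium: R_A = ΣP − R_B = 195.3 − 71.08 = 124.2 kN.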